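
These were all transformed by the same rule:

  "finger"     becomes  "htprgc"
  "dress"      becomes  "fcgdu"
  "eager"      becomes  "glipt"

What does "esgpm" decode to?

It's a Vigenère-style cipher with numeric key [2,11]: position i shifts by key[i mod 2].
Undoing it on esgpm: e−2=c, s−11=h, g−2=e, p−11=e, m−2=k.

cheek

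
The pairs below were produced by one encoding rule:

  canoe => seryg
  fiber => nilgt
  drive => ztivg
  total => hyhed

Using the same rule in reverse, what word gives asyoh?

scout

c(2)→s(18) and a(0)→e(4) fit y≡7x+4 (mod 26); the inverse of 7 mod 26 is 15. This is an affine cipher: with a=0,…,z=25, each position x becomes (7x+4) mod 26.
Undoing it on asyoh: a(0)→15·(0−4)≡18=s; s(18)→15·(18−4)≡2=c; y(24)→15·(24−4)≡14=o; o(14)→15·(14−4)≡20=u; h(7)→15·(7−4)≡19=t (all mod 26).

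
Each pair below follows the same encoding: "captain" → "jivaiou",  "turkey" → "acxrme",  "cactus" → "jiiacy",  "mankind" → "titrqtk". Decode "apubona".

thought

The shifts repeat in a cycle of length 3: positions 0,1,… shift by +7, +8, +6, then the pattern repeats.
Undoing it on apubona: a−7=t, p−8=h, u−6=o, b−7=u, o−8=g, n−6=h, a−7=t.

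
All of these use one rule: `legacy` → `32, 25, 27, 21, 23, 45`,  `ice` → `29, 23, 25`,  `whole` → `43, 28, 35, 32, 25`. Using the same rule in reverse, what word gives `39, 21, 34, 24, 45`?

The number is (letter's place in the alphabet, a=1) + 20.
Decoding 39, 21, 34, 24, 45: 39→(39−20)÷1=19=s, 21→(21−20)÷1=1=a, 34→(34−20)÷1=14=n, 24→(24−20)÷1=4=d, 45→(45−20)÷1=25=y.

sandy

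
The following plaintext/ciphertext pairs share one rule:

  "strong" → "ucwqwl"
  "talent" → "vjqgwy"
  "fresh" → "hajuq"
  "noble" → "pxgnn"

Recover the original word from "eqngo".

chief

Shifts by position in strong: pos 0: s→u (+2), pos 1: t→c (+9), pos 2: r→w (+5), pos 3: o→q (+2), pos 4: n→w (+9), pos 5: g→l (+5) — repeating every 3. The shifts repeat in a cycle of length 3: positions 0,1,… shift by +2, +9, +5, then the pattern repeats.
Decoding eqngo: e−2=c, q−9=h, n−5=i, g−2=e, o−9=f.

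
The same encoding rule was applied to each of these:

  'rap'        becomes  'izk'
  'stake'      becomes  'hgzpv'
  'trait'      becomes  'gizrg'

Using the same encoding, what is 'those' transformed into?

gslhv

Each pair mirrors across the alphabet (r↔i, a↔z, p↔k): positions sum to 25. This is the alphabet-reversal cipher (Atbash): a becomes z, b becomes y, etc.
Applying it to those: t↔g, h↔s, o↔l, s↔h, e↔v.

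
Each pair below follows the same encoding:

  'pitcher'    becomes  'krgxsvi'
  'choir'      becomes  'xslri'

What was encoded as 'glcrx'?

toxic

Each pair mirrors across the alphabet (p↔k, i↔r, t↔g): positions sum to 25. Each letter is replaced by its mirror in the alphabet: a↔z, b↔y, c↔x, and so on (the Atbash cipher).
Reversing it on glcrx: g↔t, l↔o, c↔x, r↔i, x↔c.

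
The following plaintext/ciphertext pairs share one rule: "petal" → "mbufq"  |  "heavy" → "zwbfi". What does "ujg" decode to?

The word is reversed, then every letter is shifted forward by 1.
Decoding ujg: shift back: u−1=t, j−1=i, g−1=f → tif; then reverse → fit.

fit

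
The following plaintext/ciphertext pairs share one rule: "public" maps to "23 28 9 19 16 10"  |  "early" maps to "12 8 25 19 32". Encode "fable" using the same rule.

13 8 9 19 12

p is letter #16 and maps to 23: an offset of 7. Each letter is replaced by its alphabet position (a=1..z=26) + 7.
Applying it to fable: f=6→13, a=1→8, b=2→9, l=12→19, e=5→12.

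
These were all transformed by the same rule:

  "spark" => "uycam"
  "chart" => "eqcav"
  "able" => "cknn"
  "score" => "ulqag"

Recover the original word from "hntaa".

Shifts by position in spark: pos 0: s→u (+2), pos 1: p→y (+9), pos 2: a→c (+2), pos 3: r→a (+9) — repeating every 2. The shifts repeat in a cycle of length 2: positions 0,1,… shift by +2, +9, then the pattern repeats.
Reversing it on hntaa: h−2=f, n−9=e, t−2=r, a−9=r, a−2=y.

ferry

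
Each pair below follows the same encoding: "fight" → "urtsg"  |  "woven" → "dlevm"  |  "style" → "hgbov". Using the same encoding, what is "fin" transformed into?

Each pair mirrors across the alphabet (f↔u, i↔r, g↔t): positions sum to 25. This is the alphabet-reversal cipher (Atbash): a becomes z, b becomes y, etc.
For fin: f↔u, i↔r, n↔m.

urm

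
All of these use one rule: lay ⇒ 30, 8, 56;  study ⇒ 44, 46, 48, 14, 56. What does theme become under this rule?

46, 22, 16, 32, 16

l(#12)→30 and a(#1)→8: differences scale by 2, so n = 2·pos + 6. Each letter becomes 2×(its alphabet position, a=1..z=26) + 6.
On theme: t=20→46, h=8→22, e=5→16, m=13→32, e=5→16.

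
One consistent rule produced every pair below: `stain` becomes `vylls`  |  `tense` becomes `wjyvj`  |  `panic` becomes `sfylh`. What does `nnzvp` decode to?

kiosk

The shifts repeat in a cycle of length 3: positions 0,1,… shift by +3, +5, +11, then the pattern repeats.
Undoing it on nnzvp: n−3=k, n−5=i, z−11=o, v−3=s, p−5=k.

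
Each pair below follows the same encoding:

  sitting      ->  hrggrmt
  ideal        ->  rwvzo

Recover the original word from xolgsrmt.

clothing

Each pair mirrors across the alphabet (s↔h, i↔r, t↔g): positions sum to 25. This is the alphabet-reversal cipher (Atbash): a becomes z, b becomes y, etc.
Decoding xolgsrmt: x↔c, o↔l, l↔o, g↔t, s↔h, r↔i, m↔n, t↔g.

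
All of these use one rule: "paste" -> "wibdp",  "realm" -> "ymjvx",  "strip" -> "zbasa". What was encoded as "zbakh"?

Each letter shifts forward by (position + 7), i.e. 7, 8, 9, … — the shift grows by one for each successive letter.
Undoing it on zbakh: z−7=s, b−8=t, a−9=r, k−10=a, h−11=w.

straw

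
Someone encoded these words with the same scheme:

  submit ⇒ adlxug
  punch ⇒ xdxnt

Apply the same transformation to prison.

xasdaa

In submit: s→a is +8, u→d is +9, b→l is +10, m→x is +11 — the shift increases by 1 each position. Each letter shifts forward by (position + 8), i.e. 8, 9, 10, … — the shift grows by one for each successive letter.
On prison: p+8=x, r+9=a, i+10=s, s+11=d, o+12=a, n+13=a.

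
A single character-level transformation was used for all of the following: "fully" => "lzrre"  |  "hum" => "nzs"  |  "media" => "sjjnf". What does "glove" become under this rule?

mrtbj

Vowels shift forward by 5 and consonants shift forward by 6.
On glove: g(cons)+6=m, l(cons)+6=r, o(vowel)+5=t, v(cons)+6=b, e(vowel)+5=j.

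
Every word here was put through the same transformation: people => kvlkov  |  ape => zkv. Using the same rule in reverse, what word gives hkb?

Each pair mirrors across the alphabet (p↔k, e↔v, o↔l): positions sum to 25. This is the alphabet-reversal cipher (Atbash): a becomes z, b becomes y, etc.
Undoing it on hkb: h↔s, k↔p, b↔y.

spy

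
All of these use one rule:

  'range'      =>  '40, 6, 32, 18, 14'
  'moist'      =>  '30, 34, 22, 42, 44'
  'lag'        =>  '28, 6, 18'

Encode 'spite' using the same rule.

r(#18)→40 and a(#1)→6: differences scale by 2, so n = 2·pos + 4. With a=1..z=26, the number is 2·pos + 4.
On spite: s=19→42, p=16→36, i=9→22, t=20→44, e=5→14.

42, 36, 22, 44, 14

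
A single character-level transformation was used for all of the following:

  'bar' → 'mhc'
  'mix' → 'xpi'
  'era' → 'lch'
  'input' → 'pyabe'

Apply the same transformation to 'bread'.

Two shifts are in play — +7 for a/e/i/o/u, +11 for every other letter.
Applying it to bread: b(cons)+11=m, r(cons)+11=c, e(vowel)+7=l, a(vowel)+7=h, d(cons)+11=o.

mclho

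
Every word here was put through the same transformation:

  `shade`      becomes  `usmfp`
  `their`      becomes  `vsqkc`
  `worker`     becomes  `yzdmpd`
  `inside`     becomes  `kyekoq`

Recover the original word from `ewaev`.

clock

Shifts by position in shade: pos 0: s→u (+2), pos 1: h→s (+11), pos 2: a→m (+12), pos 3: d→f (+2), pos 4: e→p (+11) — repeating every 3. It's a Vigenère-style cipher with numeric key [2,11,12]: position i shifts by key[i mod 3].
Reversing it on ewaev: e−2=c, w−11=l, a−12=o, e−2=c, v−11=k.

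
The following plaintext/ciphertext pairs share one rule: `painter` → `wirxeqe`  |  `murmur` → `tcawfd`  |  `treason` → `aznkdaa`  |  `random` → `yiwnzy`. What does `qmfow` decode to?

Each letter shifts forward by (position + 7), i.e. 7, 8, 9, … — the shift grows by one for each successive letter.
Reversing it on qmfow: q−7=j, m−8=e, f−9=w, o−10=e, w−11=l.

jewel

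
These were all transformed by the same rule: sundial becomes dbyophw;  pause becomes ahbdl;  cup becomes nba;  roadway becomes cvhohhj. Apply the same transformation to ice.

pnl

The shift depends on letter class: consonant s→d is +11, but vowel u→b is +7. The rule splits by letter class: vowels +7, consonants +11.
For ice: i(vowel)+7=p, c(cons)+11=n, e(vowel)+7=l.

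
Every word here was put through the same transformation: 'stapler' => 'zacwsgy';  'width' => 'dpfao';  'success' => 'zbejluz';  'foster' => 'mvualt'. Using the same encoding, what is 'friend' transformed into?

Shifts by position in stapler: pos 0: s→z (+7), pos 1: t→a (+7), pos 2: a→c (+2), pos 3: p→w (+7), pos 4: l→s (+7), pos 5: e→g (+2) — repeating every 3. It's a Vigenère-style cipher with numeric key [7,7,2]: position i shifts by key[i mod 3].
On friend: f+7=m, r+7=y, i+2=k, e+7=l, n+7=u, d+2=f.

mykluf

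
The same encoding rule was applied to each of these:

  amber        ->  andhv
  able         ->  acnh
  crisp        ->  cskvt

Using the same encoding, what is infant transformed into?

iohdry

In amber: a→a is +0, m→n is +1, b→d is +2, e→h is +3 — the shift increases by 1 each position. Letter i (0-indexed) is shifted by i+0, so successive shifts are 0, 1, 2, ….
On infant: i+0=i, n+1=o, f+2=h, a+3=d, n+4=r, t+5=y.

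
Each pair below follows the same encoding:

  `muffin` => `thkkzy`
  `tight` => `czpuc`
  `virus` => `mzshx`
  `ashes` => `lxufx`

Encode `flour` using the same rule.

kodhs

m(12)→t(19) and u(20)→h(7) fit y≡5x+11 (mod 26); the inverse of 5 mod 26 is 21. Treating letters as 0–25, the rule is x ↦ 5x + 11 (mod 26).
Applying it to flour: f(5)→5·5+11≡10=k; l(11)→5·11+11≡14=o; o(14)→5·14+11≡3=d; u(20)→5·20+11≡7=h; r(17)→5·17+11≡18=s (all mod 26).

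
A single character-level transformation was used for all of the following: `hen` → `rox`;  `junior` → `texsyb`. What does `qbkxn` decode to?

grand

This is a Caesar cipher with shift 10.
Decoding qbkxn: q−10=g, b−10=r, k−10=a, x−10=n, n−10=d.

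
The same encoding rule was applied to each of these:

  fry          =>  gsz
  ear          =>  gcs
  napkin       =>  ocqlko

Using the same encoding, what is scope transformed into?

The rule splits by letter class: vowels +2, consonants +1.
On scope: s(cons)+1=t, c(cons)+1=d, o(vowel)+2=q, p(cons)+1=q, e(vowel)+2=g.

tdqqg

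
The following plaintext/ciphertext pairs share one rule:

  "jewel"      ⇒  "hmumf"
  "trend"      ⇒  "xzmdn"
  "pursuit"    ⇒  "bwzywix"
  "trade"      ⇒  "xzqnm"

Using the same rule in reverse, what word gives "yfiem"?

j(9)→h(7) and e(4)→m(12) fit y≡25x+16 (mod 26); the inverse of 25 mod 26 is 25. Each letter's alphabet position (a=0..z=25) is mapped through 25·x+16 mod 26 — an affine cipher.
Undoing it on yfiem: y(24)→25·(24−16)≡18=s; f(5)→25·(5−16)≡11=l; i(8)→25·(8−16)≡8=i; e(4)→25·(4−16)≡12=m; m(12)→25·(12−16)≡4=e (all mod 26).

slime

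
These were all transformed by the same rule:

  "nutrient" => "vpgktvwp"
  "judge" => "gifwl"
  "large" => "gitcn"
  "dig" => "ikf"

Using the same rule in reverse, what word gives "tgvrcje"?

chapter

The output letters match the input read backwards, each shifted +2: nutrient reversed is tneirtun. Two steps: reverse the string, then apply a Caesar shift of +2.
Decoding tgvrcje: shift back: t−2=r, g−2=e, v−2=t, r−2=p, c−2=a, j−2=h, e−2=c → retpahc; then reverse → chapter.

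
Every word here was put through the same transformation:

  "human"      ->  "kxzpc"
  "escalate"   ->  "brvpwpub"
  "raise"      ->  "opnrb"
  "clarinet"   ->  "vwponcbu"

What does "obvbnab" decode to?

receive

This is an affine cipher: with a=0,…,z=25, each position x becomes (3x+15) mod 26.
Reversing it on obvbnab: o(14)→9·(14−15)≡17=r; b(1)→9·(1−15)≡4=e; v(21)→9·(21−15)≡2=c; b(1)→9·(1−15)≡4=e; n(13)→9·(13−15)≡8=i; a(0)→9·(0−15)≡21=v; b(1)→9·(1−15)≡4=e (all mod 26).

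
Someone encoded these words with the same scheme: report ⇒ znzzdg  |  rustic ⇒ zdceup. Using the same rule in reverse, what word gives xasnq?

price

Letter i (0-indexed) is shifted by i+8, so successive shifts are 8, 9, 10, ….
Decoding xasnq: x−8=p, a−9=r, s−10=i, n−11=c, q−12=e.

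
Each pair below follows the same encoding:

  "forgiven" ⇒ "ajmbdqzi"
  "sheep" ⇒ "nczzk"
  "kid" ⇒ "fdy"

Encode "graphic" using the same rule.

bmvkcdx

It's a constant shift of +21 (ROT21).
On graphic: g+21=b, r+21=m, a+21=v, p+21=k, h+21=c, i+21=d, c+21=x.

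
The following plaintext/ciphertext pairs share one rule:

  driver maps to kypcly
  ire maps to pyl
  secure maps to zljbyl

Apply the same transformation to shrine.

Compare letters: d→k is +7, r→y is +7, i→p is +7 — a constant shift. It's a constant shift of +7 (ROT7).
Applying it to shrine: s+7=z, h+7=o, r+7=y, i+7=p, n+7=u, e+7=l.

zoypul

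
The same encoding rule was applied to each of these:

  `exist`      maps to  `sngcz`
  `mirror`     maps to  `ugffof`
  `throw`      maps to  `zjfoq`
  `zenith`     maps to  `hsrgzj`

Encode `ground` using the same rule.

e(4)→s(18) and x(23)→n(13) fit y≡23x+4 (mod 26); the inverse of 23 mod 26 is 17. This is an affine cipher: with a=0,…,z=25, each position x becomes (23x+4) mod 26.
Applying it to ground: g(6)→23·6+4≡12=m; r(17)→23·17+4≡5=f; o(14)→23·14+4≡14=o; u(20)→23·20+4≡22=w; n(13)→23·13+4≡17=r; d(3)→23·3+4≡21=v (all mod 26).

mfowrv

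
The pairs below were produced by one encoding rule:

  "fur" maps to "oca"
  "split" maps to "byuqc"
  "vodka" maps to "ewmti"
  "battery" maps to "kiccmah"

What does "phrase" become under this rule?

yqaibm

Two shifts are in play — +8 for a/e/i/o/u, +9 for every other letter.
Applying it to phrase: p(cons)+9=y, h(cons)+9=q, r(cons)+9=a, a(vowel)+8=i, s(cons)+9=b, e(vowel)+8=m.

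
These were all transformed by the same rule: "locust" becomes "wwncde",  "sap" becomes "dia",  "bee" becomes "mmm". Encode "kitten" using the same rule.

vqeemy

The shift depends on letter class: consonant l→w is +11, but vowel o→w is +8. Vowels shift forward by 8 and consonants shift forward by 11.
For kitten: k(cons)+11=v, i(vowel)+8=q, t(cons)+11=e, t(cons)+11=e, e(vowel)+8=m, n(cons)+11=y.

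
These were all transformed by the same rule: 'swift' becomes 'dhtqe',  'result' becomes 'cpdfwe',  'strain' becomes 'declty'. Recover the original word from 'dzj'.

Compare letters: s→d is +11, w→h is +11, i→t is +11 — a constant shift. Every letter moves 11 places later in the alphabet, wrapping around z→a.
Decoding dzj: d−11=s, z−11=o, j−11=y.

soy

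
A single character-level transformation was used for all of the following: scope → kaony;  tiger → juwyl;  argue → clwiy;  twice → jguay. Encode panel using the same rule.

ncpyr

Each letter's alphabet position (a=0..z=25) is mapped through 25·x+2 mod 26 — an affine cipher.
For panel: p(15)→25·15+2≡13=n; a(0)→25·0+2≡2=c; n(13)→25·13+2≡15=p; e(4)→25·4+2≡24=y; l(11)→25·11+2≡17=r (all mod 26).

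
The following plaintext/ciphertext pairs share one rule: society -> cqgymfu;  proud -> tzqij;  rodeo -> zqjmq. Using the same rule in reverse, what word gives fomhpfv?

twelfth

This is an affine cipher: with a=0,…,z=25, each position x becomes (3x+0) mod 26.
Reversing it on fomhpfv: f(5)→9·(5−0)≡19=t; o(14)→9·(14−0)≡22=w; m(12)→9·(12−0)≡4=e; h(7)→9·(7−0)≡11=l; p(15)→9·(15−0)≡5=f; f(5)→9·(5−0)≡19=t; v(21)→9·(21−0)≡7=h (all mod 26).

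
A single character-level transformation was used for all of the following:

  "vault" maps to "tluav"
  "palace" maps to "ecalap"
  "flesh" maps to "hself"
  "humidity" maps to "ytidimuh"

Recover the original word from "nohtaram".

The output letters match the input read backwards: vault reversed is tluav. The word is simply reversed.
Reversing it on nohtaram: then reverse → marathon.

marathon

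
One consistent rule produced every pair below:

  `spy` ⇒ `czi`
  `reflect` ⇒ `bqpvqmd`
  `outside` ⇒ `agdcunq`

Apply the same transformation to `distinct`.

nucduxmd

Two shifts are in play — +12 for a/e/i/o/u, +10 for every other letter.
On distinct: d(cons)+10=n, i(vowel)+12=u, s(cons)+10=c, t(cons)+10=d, i(vowel)+12=u, n(cons)+10=x, c(cons)+10=m, t(cons)+10=d.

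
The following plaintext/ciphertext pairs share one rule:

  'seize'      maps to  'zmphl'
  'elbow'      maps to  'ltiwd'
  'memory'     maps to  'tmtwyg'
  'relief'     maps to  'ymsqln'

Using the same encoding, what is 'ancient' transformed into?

hvjqlva

Shifts by position in seize: pos 0: s→z (+7), pos 1: e→m (+8), pos 2: i→p (+7), pos 3: z→h (+8) — repeating every 2. It's a Vigenère-style cipher with numeric key [7,8]: position i shifts by key[i mod 2].
On ancient: a+7=h, n+8=v, c+7=j, i+8=q, e+7=l, n+8=v, t+7=a.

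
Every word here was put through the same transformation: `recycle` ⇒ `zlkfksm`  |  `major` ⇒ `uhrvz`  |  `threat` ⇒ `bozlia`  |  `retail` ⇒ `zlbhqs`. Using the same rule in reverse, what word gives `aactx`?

stump

A repeating key of period 2 is used — shifts +8, +7 over and over.
Decoding aactx: a−8=s, a−7=t, c−8=u, t−7=m, x−8=p.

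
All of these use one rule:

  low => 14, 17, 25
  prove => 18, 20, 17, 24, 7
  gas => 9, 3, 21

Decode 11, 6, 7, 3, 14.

ideal

l is letter #12 and maps to 14: an offset of 2. The number is (letter's place in the alphabet, a=1) + 2.
Reversing it on 11, 6, 7, 3, 14: 11→(11−2)÷1=9=i, 6→(6−2)÷1=4=d, 7→(7−2)÷1=5=e, 3→(3−2)÷1=1=a, 14→(14−2)÷1=12=l.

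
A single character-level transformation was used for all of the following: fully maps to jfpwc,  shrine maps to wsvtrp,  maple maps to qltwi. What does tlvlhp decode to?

parade

Shifts by position in fully: pos 0: f→j (+4), pos 1: u→f (+11), pos 2: l→p (+4), pos 3: l→w (+11) — repeating every 2. The shifts repeat in a cycle of length 2: positions 0,1,… shift by +4, +11, then the pattern repeats.
Undoing it on tlvlhp: t−4=p, l−11=a, v−4=r, l−11=a, h−4=d, p−11=e.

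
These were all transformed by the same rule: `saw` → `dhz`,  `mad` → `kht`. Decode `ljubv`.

The word is reversed, then every letter is shifted forward by 7.
Undoing it on ljubv: shift back: l−7=e, j−7=c, u−7=n, b−7=u, v−7=o → ecnuo; then reverse → ounce.

ounce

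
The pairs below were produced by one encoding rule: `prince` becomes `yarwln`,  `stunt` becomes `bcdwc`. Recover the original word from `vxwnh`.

It's a constant shift of +9 (ROT9).
Decoding vxwnh: v−9=m, x−9=o, w−9=n, n−9=e, h−9=y.

money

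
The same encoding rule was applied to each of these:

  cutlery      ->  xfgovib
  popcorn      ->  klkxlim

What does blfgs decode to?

youth

Each letter is replaced by its mirror in the alphabet: a↔z, b↔y, c↔x, and so on (the Atbash cipher).
Decoding blfgs: b↔y, l↔o, f↔u, g↔t, s↔h.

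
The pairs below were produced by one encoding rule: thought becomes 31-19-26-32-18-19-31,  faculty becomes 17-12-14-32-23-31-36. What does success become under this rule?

t is letter #20 and maps to 31: an offset of 11. Each letter is replaced by its alphabet position (a=1..z=26) + 11.
On success: s=19→30, u=21→32, c=3→14, c=3→14, e=5→16, s=19→30, s=19→30.

30-32-14-14-16-30-30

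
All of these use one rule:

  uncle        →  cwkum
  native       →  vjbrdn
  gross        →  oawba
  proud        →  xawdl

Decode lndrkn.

device

Shifts by position in uncle: pos 0: u→c (+8), pos 1: n→w (+9), pos 2: c→k (+8), pos 3: l→u (+9) — repeating every 2. The shifts repeat in a cycle of length 2: positions 0,1,… shift by +8, +9, then the pattern repeats.
Reversing it on lndrkn: l−8=d, n−9=e, d−8=v, r−9=i, k−8=c, n−9=e.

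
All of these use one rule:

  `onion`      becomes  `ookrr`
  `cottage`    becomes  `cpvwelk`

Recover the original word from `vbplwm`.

vanish

Each letter shifts forward by its position index (0, 1, 2, …) — the shift grows by one for each successive letter.
Decoding vbplwm: v−0=v, b−1=a, p−2=n, l−3=i, w−4=s, m−5=h.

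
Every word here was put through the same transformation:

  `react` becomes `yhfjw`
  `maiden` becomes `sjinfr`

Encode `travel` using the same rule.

qjafwy

The word is reversed, then every letter is shifted forward by 5.
Applying it to travel: reverse → levart; then shift: l+5=q, e+5=j, v+5=a, a+5=f, r+5=w, t+5=y.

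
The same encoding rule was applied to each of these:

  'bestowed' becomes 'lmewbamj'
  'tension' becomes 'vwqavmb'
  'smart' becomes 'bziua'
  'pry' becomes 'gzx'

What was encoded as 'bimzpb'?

The output letters match the input read backwards, each shifted +8: bestowed reversed is dewotseb. Two steps: reverse the string, then apply a Caesar shift of +8.
Reversing it on bimzpb: shift back: b−8=t, i−8=a, m−8=e, z−8=r, p−8=h, b−8=t → taerht; then reverse → threat.

threat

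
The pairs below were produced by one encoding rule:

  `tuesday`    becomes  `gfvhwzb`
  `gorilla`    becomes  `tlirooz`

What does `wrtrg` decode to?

Each pair mirrors across the alphabet (t↔g, u↔f, e↔v): positions sum to 25. Each letter is replaced by its mirror in the alphabet: a↔z, b↔y, c↔x, and so on (the Atbash cipher).
Undoing it on wrtrg: w↔d, r↔i, t↔g, r↔i, g↔t.

digit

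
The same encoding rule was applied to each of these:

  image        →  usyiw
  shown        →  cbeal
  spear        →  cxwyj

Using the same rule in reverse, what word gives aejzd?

This is an affine cipher: with a=0,…,z=25, each position x becomes (19x+24) mod 26.
Decoding aejzd: a(0)→11·(0−24)≡22=w; e(4)→11·(4−24)≡14=o; j(9)→11·(9−24)≡17=r; z(25)→11·(25−24)≡11=l; d(3)→11·(3−24)≡3=d (all mod 26).

world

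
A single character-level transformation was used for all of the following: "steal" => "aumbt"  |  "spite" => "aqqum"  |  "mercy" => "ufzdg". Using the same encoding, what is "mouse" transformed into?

upctm

Shifts by position in steal: pos 0: s→a (+8), pos 1: t→u (+1), pos 2: e→m (+8), pos 3: a→b (+1) — repeating every 2. It's a Vigenère-style cipher with numeric key [8,1]: position i shifts by key[i mod 2].
For mouse: m+8=u, o+1=p, u+8=c, s+1=t, e+8=m.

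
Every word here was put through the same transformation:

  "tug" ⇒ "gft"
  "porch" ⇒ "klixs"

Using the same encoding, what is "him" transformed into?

Each pair mirrors across the alphabet (t↔g, u↔f, g↔t): positions sum to 25. Letters are reflected about the middle of the alphabet (position → 25−position): Atbash.
On him: h↔s, i↔r, m↔n.

srn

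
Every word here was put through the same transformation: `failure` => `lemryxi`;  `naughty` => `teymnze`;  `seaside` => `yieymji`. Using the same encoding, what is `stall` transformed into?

yzerr

The shift depends on letter class: consonant f→l is +6, but vowel a→e is +4. Vowels shift forward by 4 and consonants shift forward by 6.
For stall: s(cons)+6=y, t(cons)+6=z, a(vowel)+4=e, l(cons)+6=r, l(cons)+6=r.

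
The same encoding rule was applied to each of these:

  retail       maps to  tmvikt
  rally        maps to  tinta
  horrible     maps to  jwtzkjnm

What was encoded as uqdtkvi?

sibling

Shifts by position in retail: pos 0: r→t (+2), pos 1: e→m (+8), pos 2: t→v (+2), pos 3: a→i (+8) — repeating every 2. It's a Vigenère-style cipher with numeric key [2,8]: position i shifts by key[i mod 2].
Undoing it on uqdtkvi: u−2=s, q−8=i, d−2=b, t−8=l, k−2=i, v−8=n, i−2=g.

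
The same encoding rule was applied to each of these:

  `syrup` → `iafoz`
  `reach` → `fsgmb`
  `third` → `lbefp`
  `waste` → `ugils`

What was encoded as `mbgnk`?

chalk

Treating letters as 0–25, the rule is x ↦ 3x + 6 (mod 26).
Undoing it on mbgnk: m(12)→9·(12−6)≡2=c; b(1)→9·(1−6)≡7=h; g(6)→9·(6−6)≡0=a; n(13)→9·(13−6)≡11=l; k(10)→9·(10−6)≡10=k (all mod 26).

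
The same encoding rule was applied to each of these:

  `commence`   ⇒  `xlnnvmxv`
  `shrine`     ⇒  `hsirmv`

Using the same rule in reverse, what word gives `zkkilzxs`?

approach

Letters are reflected about the middle of the alphabet (position → 25−position): Atbash.
Reversing it on zkkilzxs: z↔a, k↔p, k↔p, i↔r, l↔o, z↔a, x↔c, s↔h.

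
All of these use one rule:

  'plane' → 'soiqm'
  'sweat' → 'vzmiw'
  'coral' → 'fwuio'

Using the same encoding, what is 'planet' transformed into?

The shift depends on letter class: consonant p→s is +3, but vowel a→i is +8. The rule splits by letter class: vowels +8, consonants +3.
On planet: p(cons)+3=s, l(cons)+3=o, a(vowel)+8=i, n(cons)+3=q, e(vowel)+8=m, t(cons)+3=w.

soiqmw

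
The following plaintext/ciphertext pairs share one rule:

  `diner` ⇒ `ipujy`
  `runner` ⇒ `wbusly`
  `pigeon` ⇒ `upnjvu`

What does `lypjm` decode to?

Shifts by position in diner: pos 0: d→i (+5), pos 1: i→p (+7), pos 2: n→u (+7), pos 3: e→j (+5), pos 4: r→y (+7) — repeating every 3. The shifts repeat in a cycle of length 3: positions 0,1,… shift by +5, +7, +7, then the pattern repeats.
Decoding lypjm: l−5=g, y−7=r, p−7=i, j−5=e, m−7=f.

grief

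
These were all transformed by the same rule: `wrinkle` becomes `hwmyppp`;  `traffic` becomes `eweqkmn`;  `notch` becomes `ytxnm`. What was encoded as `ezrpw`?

Shifts by position in wrinkle: pos 0: w→h (+11), pos 1: r→w (+5), pos 2: i→m (+4), pos 3: n→y (+11), pos 4: k→p (+5), pos 5: l→p (+4) — repeating every 3. It's a Vigenère-style cipher with numeric key [11,5,4]: position i shifts by key[i mod 3].
Undoing it on ezrpw: e−11=t, z−5=u, r−4=n, p−11=e, w−5=r.

tuner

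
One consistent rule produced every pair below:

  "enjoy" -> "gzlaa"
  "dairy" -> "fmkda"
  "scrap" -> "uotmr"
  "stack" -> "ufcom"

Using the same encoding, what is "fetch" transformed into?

hqvoj

Shifts by position in enjoy: pos 0: e→g (+2), pos 1: n→z (+12), pos 2: j→l (+2), pos 3: o→a (+12) — repeating every 2. A repeating key of period 2 is used — shifts +2, +12 over and over.
Applying it to fetch: f+2=h, e+12=q, t+2=v, c+12=o, h+2=j.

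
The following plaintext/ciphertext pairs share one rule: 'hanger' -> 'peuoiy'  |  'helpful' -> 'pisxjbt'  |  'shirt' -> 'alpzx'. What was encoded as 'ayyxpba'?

The shifts repeat in a cycle of length 3: positions 0,1,… shift by +8, +4, +7, then the pattern repeats.
Decoding ayyxpba: a−8=s, y−4=u, y−7=r, x−8=p, p−4=l, b−7=u, a−8=s.

surplus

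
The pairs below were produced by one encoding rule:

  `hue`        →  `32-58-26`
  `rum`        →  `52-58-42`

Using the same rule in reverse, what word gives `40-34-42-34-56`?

With a=1..z=26, the number is 2·pos + 16.
Undoing it on 40-34-42-34-56: 40→(40−16)÷2=12=l, 34→(34−16)÷2=9=i, 42→(42−16)÷2=13=m, 34→(34−16)÷2=9=i, 56→(56−16)÷2=20=t.

limit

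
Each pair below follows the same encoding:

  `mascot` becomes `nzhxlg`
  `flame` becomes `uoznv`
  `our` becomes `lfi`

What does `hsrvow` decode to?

Each pair mirrors across the alphabet (m↔n, a↔z, s↔h): positions sum to 25. Letters are reflected about the middle of the alphabet (position → 25−position): Atbash.
Decoding hsrvow: h↔s, s↔h, r↔i, v↔e, o↔l, w↔d.

shield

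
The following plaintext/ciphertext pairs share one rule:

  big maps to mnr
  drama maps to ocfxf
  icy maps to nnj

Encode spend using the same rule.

Two shifts are in play — +5 for a/e/i/o/u, +11 for every other letter.
Applying it to spend: s(cons)+11=d, p(cons)+11=a, e(vowel)+5=j, n(cons)+11=y, d(cons)+11=o.

dajyo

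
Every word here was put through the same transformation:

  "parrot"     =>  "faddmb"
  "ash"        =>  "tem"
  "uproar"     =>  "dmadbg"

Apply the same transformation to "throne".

qzadtf

Read the word backwards and shift each letter +12.
Applying it to throne: reverse → enorht; then shift: e+12=q, n+12=z, o+12=a, r+12=d, h+12=t, t+12=f.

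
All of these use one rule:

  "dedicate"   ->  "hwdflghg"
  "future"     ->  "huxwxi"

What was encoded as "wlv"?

sit

The output letters match the input read backwards, each shifted +3: dedicate reversed is etacided. Read the word backwards and shift each letter +3.
Decoding wlv: shift back: w−3=t, l−3=i, v−3=s → tis; then reverse → sit.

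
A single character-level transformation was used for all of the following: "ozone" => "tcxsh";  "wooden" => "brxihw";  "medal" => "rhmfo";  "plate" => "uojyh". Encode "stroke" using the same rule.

xwatnn

Shifts by position in ozone: pos 0: o→t (+5), pos 1: z→c (+3), pos 2: o→x (+9), pos 3: n→s (+5), pos 4: e→h (+3) — repeating every 3. It's a Vigenère-style cipher with numeric key [5,3,9]: position i shifts by key[i mod 3].
Applying it to stroke: s+5=x, t+3=w, r+9=a, o+5=t, k+3=n, e+9=n.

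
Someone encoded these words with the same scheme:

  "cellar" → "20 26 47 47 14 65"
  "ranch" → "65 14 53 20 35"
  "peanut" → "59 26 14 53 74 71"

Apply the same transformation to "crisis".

20 65 38 68 38 68

c(#3)→20 and e(#5)→26: differences scale by 3, so n = 3·pos + 11. With a=1..z=26, the number is 3·pos + 11.
Applying it to crisis: c=3→20, r=18→65, i=9→38, s=19→68, i=9→38, s=19→68.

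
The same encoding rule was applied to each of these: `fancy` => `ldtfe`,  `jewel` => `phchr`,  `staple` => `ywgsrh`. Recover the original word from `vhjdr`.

Shifts by position in fancy: pos 0: f→l (+6), pos 1: a→d (+3), pos 2: n→t (+6), pos 3: c→f (+3) — repeating every 2. The shifts repeat in a cycle of length 2: positions 0,1,… shift by +6, +3, then the pattern repeats.
Decoding vhjdr: v−6=p, h−3=e, j−6=d, d−3=a, r−6=l.

pedal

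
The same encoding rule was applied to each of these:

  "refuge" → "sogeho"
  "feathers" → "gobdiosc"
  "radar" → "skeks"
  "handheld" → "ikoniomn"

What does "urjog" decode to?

It's a Vigenère-style cipher with numeric key [1,10]: position i shifts by key[i mod 2].
Reversing it on urjog: u−1=t, r−10=h, j−1=i, o−10=e, g−1=f.

thief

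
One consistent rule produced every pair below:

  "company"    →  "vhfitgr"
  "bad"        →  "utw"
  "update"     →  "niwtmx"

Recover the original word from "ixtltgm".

Every letter moves 19 places later in the alphabet, wrapping around z→a.
Decoding ixtltgm: i−19=p, x−19=e, t−19=a, l−19=s, t−19=a, g−19=n, m−19=t.

peasant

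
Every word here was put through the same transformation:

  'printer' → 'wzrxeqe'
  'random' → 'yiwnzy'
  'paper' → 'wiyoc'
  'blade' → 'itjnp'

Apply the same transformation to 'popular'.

In printer: p→w is +7, r→z is +8, i→r is +9, n→x is +10 — the shift increases by 1 each position. Each letter shifts forward by (position + 7), i.e. 7, 8, 9, … — the shift grows by one for each successive letter.
On popular: p+7=w, o+8=w, p+9=y, u+10=e, l+11=w, a+12=m, r+13=e.

wwyewme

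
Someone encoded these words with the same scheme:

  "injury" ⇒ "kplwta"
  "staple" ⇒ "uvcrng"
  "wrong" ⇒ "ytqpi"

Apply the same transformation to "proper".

rtqrgt

Compare letters: i→k is +2, n→p is +2, j→l is +2 — a constant shift. This is a Caesar cipher with shift 2.
For proper: p+2=r, r+2=t, o+2=q, p+2=r, e+2=g, r+2=t.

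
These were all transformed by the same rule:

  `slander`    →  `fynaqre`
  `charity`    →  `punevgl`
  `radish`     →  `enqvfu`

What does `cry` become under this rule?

Compare letters: s→f is +13, l→y is +13, a→n is +13 — a constant shift. This is a Caesar cipher with shift 13.
On cry: c+13=p, r+13=e, y+13=l.

pel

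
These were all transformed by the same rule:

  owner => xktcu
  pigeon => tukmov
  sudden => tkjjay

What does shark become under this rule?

qxgny

The output letters match the input read backwards, each shifted +6: owner reversed is renwo. Two steps: reverse the string, then apply a Caesar shift of +6.
Applying it to shark: reverse → krahs; then shift: k+6=q, r+6=x, a+6=g, h+6=n, s+6=y.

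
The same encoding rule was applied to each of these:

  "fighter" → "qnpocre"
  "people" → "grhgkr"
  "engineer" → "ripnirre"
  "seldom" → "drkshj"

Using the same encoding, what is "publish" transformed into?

This is an affine cipher: with a=0,…,z=25, each position x becomes (25x+21) mod 26.
Applying it to publish: p(15)→25·15+21≡6=g; u(20)→25·20+21≡1=b; b(1)→25·1+21≡20=u; l(11)→25·11+21≡10=k; i(8)→25·8+21≡13=n; s(18)→25·18+21≡3=d; h(7)→25·7+21≡14=o (all mod 26).

gbukndo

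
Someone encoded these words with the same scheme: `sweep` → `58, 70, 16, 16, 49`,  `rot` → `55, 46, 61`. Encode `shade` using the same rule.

Each letter becomes 3×(its alphabet position, a=1..z=26) + 1.
For shade: s=19→58, h=8→25, a=1→4, d=4→13, e=5→16.

58, 25, 4, 13, 16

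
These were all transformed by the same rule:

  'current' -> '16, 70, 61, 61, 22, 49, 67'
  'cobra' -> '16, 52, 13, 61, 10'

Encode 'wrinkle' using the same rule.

With a=1..z=26, the number is 3·pos + 7.
For wrinkle: w=23→76, r=18→61, i=9→34, n=14→49, k=11→40, l=12→43, e=5→22.

76, 61, 34, 49, 40, 43, 22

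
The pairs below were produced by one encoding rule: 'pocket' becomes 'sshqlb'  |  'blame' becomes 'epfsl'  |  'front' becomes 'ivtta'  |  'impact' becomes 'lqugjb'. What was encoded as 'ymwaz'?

In pocket: p→s is +3, o→s is +4, c→h is +5, k→q is +6 — the shift increases by 1 each position. The shift increases by 1 at each position, starting from +3: 3, 4, 5, ….
Undoing it on ymwaz: y−3=v, m−4=i, w−5=r, a−6=u, z−7=s.

virus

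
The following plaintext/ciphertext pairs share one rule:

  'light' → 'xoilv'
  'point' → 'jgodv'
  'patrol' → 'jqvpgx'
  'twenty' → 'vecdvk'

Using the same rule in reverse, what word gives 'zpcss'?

dress

l(11)→x(23) and i(8)→o(14) fit y≡3x+16 (mod 26); the inverse of 3 mod 26 is 9. Each letter's alphabet position (a=0..z=25) is mapped through 3·x+16 mod 26 — an affine cipher.
Undoing it on zpcss: z(25)→9·(25−16)≡3=d; p(15)→9·(15−16)≡17=r; c(2)→9·(2−16)≡4=e; s(18)→9·(18−16)≡18=s; s(18)→9·(18−16)≡18=s (all mod 26).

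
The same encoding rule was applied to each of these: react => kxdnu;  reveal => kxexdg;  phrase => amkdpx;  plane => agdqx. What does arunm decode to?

r(17)→k(10) and e(4)→x(23) fit y≡5x+3 (mod 26); the inverse of 5 mod 26 is 21. Each letter's alphabet position (a=0..z=25) is mapped through 5·x+3 mod 26 — an affine cipher.
Reversing it on arunm: a(0)→21·(0−3)≡15=p; r(17)→21·(17−3)≡8=i; u(20)→21·(20−3)≡19=t; n(13)→21·(13−3)≡2=c; m(12)→21·(12−3)≡7=h (all mod 26).

pitch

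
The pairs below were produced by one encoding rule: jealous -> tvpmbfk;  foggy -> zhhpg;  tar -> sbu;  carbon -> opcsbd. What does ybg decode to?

The output letters match the input read backwards, each shifted +1: jealous reversed is suolaej. The word is reversed, then every letter is shifted forward by 1.
Decoding ybg: shift back: y−1=x, b−1=a, g−1=f → xaf; then reverse → fax.

fax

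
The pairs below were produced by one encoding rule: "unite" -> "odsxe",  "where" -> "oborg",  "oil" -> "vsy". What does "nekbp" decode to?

The output letters match the input read backwards, each shifted +10: unite reversed is etinu. Read the word backwards and shift each letter +10.
Decoding nekbp: shift back: n−10=d, e−10=u, k−10=a, b−10=r, p−10=f → duarf; then reverse → fraud.

fraud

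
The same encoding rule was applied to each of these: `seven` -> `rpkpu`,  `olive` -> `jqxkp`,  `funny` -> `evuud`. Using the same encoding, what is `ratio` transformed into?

chgxj

Treating letters as 0–25, the rule is x ↦ 15x + 7 (mod 26).
On ratio: r(17)→15·17+7≡2=c; a(0)→15·0+7≡7=h; t(19)→15·19+7≡6=g; i(8)→15·8+7≡23=x; o(14)→15·14+7≡9=j (all mod 26).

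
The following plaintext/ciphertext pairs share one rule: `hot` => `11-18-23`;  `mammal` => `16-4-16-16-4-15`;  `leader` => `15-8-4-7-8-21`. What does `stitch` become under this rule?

h is letter #8 and maps to 11: an offset of 3. Letters become their 1-based position plus 3 (so a→4, b→5, …).
Applying it to stitch: s=19→22, t=20→23, i=9→12, t=20→23, c=3→6, h=8→11.

22-23-12-23-6-11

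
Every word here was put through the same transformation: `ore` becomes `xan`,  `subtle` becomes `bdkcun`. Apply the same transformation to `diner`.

mrwna

Every letter moves 9 places later in the alphabet, wrapping around z→a.
Applying it to diner: d+9=m, i+9=r, n+9=w, e+9=n, r+9=a.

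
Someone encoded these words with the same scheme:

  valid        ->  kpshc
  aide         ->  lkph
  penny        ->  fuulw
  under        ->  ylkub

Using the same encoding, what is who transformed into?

vod

Read the word backwards and shift each letter +7.
For who: reverse → ohw; then shift: o+7=v, h+7=o, w+7=d.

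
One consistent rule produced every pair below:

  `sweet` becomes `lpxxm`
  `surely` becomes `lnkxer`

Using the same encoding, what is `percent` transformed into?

Compare letters: s→l is +19, w→p is +19, e→x is +19 — a constant shift. It's a constant shift of +19 (ROT19).
For percent: p+19=i, e+19=x, r+19=k, c+19=v, e+19=x, n+19=g, t+19=m.

ixkvxgm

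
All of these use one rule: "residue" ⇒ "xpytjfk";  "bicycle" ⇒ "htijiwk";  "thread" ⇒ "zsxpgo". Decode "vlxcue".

It's a Vigenère-style cipher with numeric key [6,11]: position i shifts by key[i mod 2].
Decoding vlxcue: v−6=p, l−11=a, x−6=r, c−11=r, u−6=o, e−11=t.

parrot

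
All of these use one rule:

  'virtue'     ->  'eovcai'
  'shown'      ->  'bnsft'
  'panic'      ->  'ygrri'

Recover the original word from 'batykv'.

supper

Shifts by position in virtue: pos 0: v→e (+9), pos 1: i→o (+6), pos 2: r→v (+4), pos 3: t→c (+9), pos 4: u→a (+6), pos 5: e→i (+4) — repeating every 3. It's a Vigenère-style cipher with numeric key [9,6,4]: position i shifts by key[i mod 3].
Reversing it on batykv: b−9=s, a−6=u, t−4=p, y−9=p, k−6=e, v−4=r.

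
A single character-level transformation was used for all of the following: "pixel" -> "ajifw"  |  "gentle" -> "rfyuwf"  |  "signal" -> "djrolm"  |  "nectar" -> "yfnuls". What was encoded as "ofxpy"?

Shifts by position in pixel: pos 0: p→a (+11), pos 1: i→j (+1), pos 2: x→i (+11), pos 3: e→f (+1) — repeating every 2. A repeating key of period 2 is used — shifts +11, +1 over and over.
Decoding ofxpy: o−11=d, f−1=e, x−11=m, p−1=o, y−11=n.

demon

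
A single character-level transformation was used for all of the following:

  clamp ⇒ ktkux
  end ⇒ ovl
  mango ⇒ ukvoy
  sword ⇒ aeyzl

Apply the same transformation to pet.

The shift depends on letter class: consonant c→k is +8, but vowel a→k is +10. Vowels shift forward by 10 and consonants shift forward by 8.
For pet: p(cons)+8=x, e(vowel)+10=o, t(cons)+8=b.

xob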